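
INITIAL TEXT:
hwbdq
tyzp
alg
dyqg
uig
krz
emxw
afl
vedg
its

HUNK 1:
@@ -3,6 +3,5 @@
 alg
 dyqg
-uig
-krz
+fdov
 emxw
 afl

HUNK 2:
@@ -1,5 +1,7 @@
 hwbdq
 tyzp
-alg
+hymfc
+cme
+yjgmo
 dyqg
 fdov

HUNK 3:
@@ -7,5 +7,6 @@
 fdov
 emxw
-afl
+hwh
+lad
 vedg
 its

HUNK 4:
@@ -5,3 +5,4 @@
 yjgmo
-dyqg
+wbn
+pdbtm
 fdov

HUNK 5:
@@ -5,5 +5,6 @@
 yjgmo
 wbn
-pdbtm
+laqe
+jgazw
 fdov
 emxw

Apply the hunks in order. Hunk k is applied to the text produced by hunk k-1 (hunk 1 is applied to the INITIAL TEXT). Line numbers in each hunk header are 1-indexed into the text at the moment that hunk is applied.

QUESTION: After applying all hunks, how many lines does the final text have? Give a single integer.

Answer: 14

Derivation:
Hunk 1: at line 3 remove [uig,krz] add [fdov] -> 9 lines: hwbdq tyzp alg dyqg fdov emxw afl vedg its
Hunk 2: at line 1 remove [alg] add [hymfc,cme,yjgmo] -> 11 lines: hwbdq tyzp hymfc cme yjgmo dyqg fdov emxw afl vedg its
Hunk 3: at line 7 remove [afl] add [hwh,lad] -> 12 lines: hwbdq tyzp hymfc cme yjgmo dyqg fdov emxw hwh lad vedg its
Hunk 4: at line 5 remove [dyqg] add [wbn,pdbtm] -> 13 lines: hwbdq tyzp hymfc cme yjgmo wbn pdbtm fdov emxw hwh lad vedg its
Hunk 5: at line 5 remove [pdbtm] add [laqe,jgazw] -> 14 lines: hwbdq tyzp hymfc cme yjgmo wbn laqe jgazw fdov emxw hwh lad vedg its
Final line count: 14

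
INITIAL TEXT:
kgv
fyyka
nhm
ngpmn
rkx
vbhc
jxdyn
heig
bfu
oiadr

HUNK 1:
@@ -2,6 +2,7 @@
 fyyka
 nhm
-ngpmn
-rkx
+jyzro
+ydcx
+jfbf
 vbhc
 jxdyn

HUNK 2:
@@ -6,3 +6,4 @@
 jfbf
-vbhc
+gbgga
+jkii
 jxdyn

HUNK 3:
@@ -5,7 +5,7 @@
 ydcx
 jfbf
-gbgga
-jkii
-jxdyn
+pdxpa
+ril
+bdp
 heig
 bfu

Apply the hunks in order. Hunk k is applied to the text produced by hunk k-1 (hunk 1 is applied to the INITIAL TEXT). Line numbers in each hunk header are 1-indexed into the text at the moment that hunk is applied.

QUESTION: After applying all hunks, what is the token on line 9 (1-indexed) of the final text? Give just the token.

Hunk 1: at line 2 remove [ngpmn,rkx] add [jyzro,ydcx,jfbf] -> 11 lines: kgv fyyka nhm jyzro ydcx jfbf vbhc jxdyn heig bfu oiadr
Hunk 2: at line 6 remove [vbhc] add [gbgga,jkii] -> 12 lines: kgv fyyka nhm jyzro ydcx jfbf gbgga jkii jxdyn heig bfu oiadr
Hunk 3: at line 5 remove [gbgga,jkii,jxdyn] add [pdxpa,ril,bdp] -> 12 lines: kgv fyyka nhm jyzro ydcx jfbf pdxpa ril bdp heig bfu oiadr
Final line 9: bdp

Answer: bdp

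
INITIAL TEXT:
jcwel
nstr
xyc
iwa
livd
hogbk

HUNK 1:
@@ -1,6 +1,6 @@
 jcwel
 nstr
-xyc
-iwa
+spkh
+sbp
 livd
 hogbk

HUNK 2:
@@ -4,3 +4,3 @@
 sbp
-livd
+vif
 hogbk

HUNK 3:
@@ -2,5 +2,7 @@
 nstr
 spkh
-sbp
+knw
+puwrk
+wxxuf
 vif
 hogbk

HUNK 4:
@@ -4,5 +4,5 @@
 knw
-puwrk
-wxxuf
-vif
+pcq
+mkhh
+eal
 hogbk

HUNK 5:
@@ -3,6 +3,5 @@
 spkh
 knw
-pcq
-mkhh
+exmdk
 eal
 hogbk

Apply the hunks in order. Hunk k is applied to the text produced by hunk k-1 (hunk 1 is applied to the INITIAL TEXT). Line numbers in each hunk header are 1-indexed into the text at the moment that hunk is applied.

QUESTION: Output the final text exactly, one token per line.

Answer: jcwel
nstr
spkh
knw
exmdk
eal
hogbk

Derivation:
Hunk 1: at line 1 remove [xyc,iwa] add [spkh,sbp] -> 6 lines: jcwel nstr spkh sbp livd hogbk
Hunk 2: at line 4 remove [livd] add [vif] -> 6 lines: jcwel nstr spkh sbp vif hogbk
Hunk 3: at line 2 remove [sbp] add [knw,puwrk,wxxuf] -> 8 lines: jcwel nstr spkh knw puwrk wxxuf vif hogbk
Hunk 4: at line 4 remove [puwrk,wxxuf,vif] add [pcq,mkhh,eal] -> 8 lines: jcwel nstr spkh knw pcq mkhh eal hogbk
Hunk 5: at line 3 remove [pcq,mkhh] add [exmdk] -> 7 lines: jcwel nstr spkh knw exmdk eal hogbk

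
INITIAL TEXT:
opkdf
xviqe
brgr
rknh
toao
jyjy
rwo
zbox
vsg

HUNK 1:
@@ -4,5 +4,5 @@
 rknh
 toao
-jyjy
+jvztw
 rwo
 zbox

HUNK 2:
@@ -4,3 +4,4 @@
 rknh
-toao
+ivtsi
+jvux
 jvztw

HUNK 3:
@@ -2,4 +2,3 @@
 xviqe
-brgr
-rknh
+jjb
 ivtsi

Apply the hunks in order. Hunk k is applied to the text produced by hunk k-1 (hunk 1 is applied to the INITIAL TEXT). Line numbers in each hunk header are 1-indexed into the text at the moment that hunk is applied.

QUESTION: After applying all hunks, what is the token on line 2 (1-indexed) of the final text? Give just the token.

Hunk 1: at line 4 remove [jyjy] add [jvztw] -> 9 lines: opkdf xviqe brgr rknh toao jvztw rwo zbox vsg
Hunk 2: at line 4 remove [toao] add [ivtsi,jvux] -> 10 lines: opkdf xviqe brgr rknh ivtsi jvux jvztw rwo zbox vsg
Hunk 3: at line 2 remove [brgr,rknh] add [jjb] -> 9 lines: opkdf xviqe jjb ivtsi jvux jvztw rwo zbox vsg
Final line 2: xviqe

Answer: xviqe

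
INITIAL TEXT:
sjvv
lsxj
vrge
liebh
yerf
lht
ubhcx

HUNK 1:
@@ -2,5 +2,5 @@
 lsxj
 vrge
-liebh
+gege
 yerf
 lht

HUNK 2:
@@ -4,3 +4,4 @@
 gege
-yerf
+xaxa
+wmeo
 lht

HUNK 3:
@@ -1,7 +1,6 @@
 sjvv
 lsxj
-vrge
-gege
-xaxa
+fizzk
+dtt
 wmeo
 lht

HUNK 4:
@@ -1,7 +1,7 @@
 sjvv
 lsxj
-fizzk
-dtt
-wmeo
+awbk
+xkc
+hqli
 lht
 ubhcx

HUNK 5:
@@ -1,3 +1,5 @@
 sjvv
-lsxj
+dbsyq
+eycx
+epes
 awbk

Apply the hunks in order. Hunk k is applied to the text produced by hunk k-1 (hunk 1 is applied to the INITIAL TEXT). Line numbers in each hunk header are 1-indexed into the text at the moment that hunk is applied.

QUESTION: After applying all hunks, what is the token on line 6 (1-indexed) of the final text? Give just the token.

Hunk 1: at line 2 remove [liebh] add [gege] -> 7 lines: sjvv lsxj vrge gege yerf lht ubhcx
Hunk 2: at line 4 remove [yerf] add [xaxa,wmeo] -> 8 lines: sjvv lsxj vrge gege xaxa wmeo lht ubhcx
Hunk 3: at line 1 remove [vrge,gege,xaxa] add [fizzk,dtt] -> 7 lines: sjvv lsxj fizzk dtt wmeo lht ubhcx
Hunk 4: at line 1 remove [fizzk,dtt,wmeo] add [awbk,xkc,hqli] -> 7 lines: sjvv lsxj awbk xkc hqli lht ubhcx
Hunk 5: at line 1 remove [lsxj] add [dbsyq,eycx,epes] -> 9 lines: sjvv dbsyq eycx epes awbk xkc hqli lht ubhcx
Final line 6: xkc

Answer: xkc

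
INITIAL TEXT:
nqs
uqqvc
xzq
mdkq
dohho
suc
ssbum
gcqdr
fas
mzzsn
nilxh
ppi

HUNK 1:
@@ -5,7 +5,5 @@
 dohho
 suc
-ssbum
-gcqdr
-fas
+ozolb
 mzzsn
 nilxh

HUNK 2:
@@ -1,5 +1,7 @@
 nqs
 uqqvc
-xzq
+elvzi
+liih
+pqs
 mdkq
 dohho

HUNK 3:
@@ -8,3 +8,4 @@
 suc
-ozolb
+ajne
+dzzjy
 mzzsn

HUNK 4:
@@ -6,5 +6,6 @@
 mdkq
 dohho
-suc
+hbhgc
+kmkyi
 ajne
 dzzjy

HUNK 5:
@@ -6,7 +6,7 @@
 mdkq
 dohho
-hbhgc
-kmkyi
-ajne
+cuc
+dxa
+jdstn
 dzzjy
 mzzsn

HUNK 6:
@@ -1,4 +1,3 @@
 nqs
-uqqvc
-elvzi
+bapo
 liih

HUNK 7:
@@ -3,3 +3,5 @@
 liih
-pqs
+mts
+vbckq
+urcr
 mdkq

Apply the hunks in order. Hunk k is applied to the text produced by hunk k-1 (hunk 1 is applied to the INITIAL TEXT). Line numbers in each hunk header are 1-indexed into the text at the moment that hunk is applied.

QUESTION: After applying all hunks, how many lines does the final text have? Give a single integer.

Hunk 1: at line 5 remove [ssbum,gcqdr,fas] add [ozolb] -> 10 lines: nqs uqqvc xzq mdkq dohho suc ozolb mzzsn nilxh ppi
Hunk 2: at line 1 remove [xzq] add [elvzi,liih,pqs] -> 12 lines: nqs uqqvc elvzi liih pqs mdkq dohho suc ozolb mzzsn nilxh ppi
Hunk 3: at line 8 remove [ozolb] add [ajne,dzzjy] -> 13 lines: nqs uqqvc elvzi liih pqs mdkq dohho suc ajne dzzjy mzzsn nilxh ppi
Hunk 4: at line 6 remove [suc] add [hbhgc,kmkyi] -> 14 lines: nqs uqqvc elvzi liih pqs mdkq dohho hbhgc kmkyi ajne dzzjy mzzsn nilxh ppi
Hunk 5: at line 6 remove [hbhgc,kmkyi,ajne] add [cuc,dxa,jdstn] -> 14 lines: nqs uqqvc elvzi liih pqs mdkq dohho cuc dxa jdstn dzzjy mzzsn nilxh ppi
Hunk 6: at line 1 remove [uqqvc,elvzi] add [bapo] -> 13 lines: nqs bapo liih pqs mdkq dohho cuc dxa jdstn dzzjy mzzsn nilxh ppi
Hunk 7: at line 3 remove [pqs] add [mts,vbckq,urcr] -> 15 lines: nqs bapo liih mts vbckq urcr mdkq dohho cuc dxa jdstn dzzjy mzzsn nilxh ppi
Final line count: 15

Answer: 15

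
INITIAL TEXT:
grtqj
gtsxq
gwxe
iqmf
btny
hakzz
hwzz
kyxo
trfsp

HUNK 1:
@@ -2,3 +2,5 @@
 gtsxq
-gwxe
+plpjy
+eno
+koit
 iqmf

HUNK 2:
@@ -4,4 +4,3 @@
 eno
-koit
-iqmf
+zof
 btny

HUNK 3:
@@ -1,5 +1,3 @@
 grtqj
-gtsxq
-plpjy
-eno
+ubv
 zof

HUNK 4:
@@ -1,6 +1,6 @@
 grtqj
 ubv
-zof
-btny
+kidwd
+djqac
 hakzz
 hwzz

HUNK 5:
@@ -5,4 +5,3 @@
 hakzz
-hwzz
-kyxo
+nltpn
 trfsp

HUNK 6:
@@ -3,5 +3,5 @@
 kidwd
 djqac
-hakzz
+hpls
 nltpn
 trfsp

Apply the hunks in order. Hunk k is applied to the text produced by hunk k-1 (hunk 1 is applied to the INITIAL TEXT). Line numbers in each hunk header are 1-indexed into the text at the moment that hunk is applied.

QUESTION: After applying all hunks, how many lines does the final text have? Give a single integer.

Hunk 1: at line 2 remove [gwxe] add [plpjy,eno,koit] -> 11 lines: grtqj gtsxq plpjy eno koit iqmf btny hakzz hwzz kyxo trfsp
Hunk 2: at line 4 remove [koit,iqmf] add [zof] -> 10 lines: grtqj gtsxq plpjy eno zof btny hakzz hwzz kyxo trfsp
Hunk 3: at line 1 remove [gtsxq,plpjy,eno] add [ubv] -> 8 lines: grtqj ubv zof btny hakzz hwzz kyxo trfsp
Hunk 4: at line 1 remove [zof,btny] add [kidwd,djqac] -> 8 lines: grtqj ubv kidwd djqac hakzz hwzz kyxo trfsp
Hunk 5: at line 5 remove [hwzz,kyxo] add [nltpn] -> 7 lines: grtqj ubv kidwd djqac hakzz nltpn trfsp
Hunk 6: at line 3 remove [hakzz] add [hpls] -> 7 lines: grtqj ubv kidwd djqac hpls nltpn trfsp
Final line count: 7

Answer: 7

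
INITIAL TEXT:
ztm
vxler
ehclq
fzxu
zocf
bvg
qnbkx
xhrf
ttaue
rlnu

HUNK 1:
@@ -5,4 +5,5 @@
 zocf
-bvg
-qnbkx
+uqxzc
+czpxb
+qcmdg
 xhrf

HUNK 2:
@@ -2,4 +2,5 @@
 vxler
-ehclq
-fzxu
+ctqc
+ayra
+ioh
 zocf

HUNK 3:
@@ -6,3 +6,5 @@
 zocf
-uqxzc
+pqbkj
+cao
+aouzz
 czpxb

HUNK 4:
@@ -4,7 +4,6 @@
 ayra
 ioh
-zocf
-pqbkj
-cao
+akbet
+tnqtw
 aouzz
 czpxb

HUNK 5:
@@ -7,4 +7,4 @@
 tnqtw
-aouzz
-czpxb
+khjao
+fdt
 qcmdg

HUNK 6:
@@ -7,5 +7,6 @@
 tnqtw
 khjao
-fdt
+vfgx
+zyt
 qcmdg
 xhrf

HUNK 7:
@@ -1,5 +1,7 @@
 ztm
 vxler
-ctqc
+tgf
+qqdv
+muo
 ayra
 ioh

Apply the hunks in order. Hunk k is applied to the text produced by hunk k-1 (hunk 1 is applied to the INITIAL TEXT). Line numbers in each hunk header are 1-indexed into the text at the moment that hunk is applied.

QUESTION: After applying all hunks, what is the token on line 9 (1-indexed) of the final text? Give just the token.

Hunk 1: at line 5 remove [bvg,qnbkx] add [uqxzc,czpxb,qcmdg] -> 11 lines: ztm vxler ehclq fzxu zocf uqxzc czpxb qcmdg xhrf ttaue rlnu
Hunk 2: at line 2 remove [ehclq,fzxu] add [ctqc,ayra,ioh] -> 12 lines: ztm vxler ctqc ayra ioh zocf uqxzc czpxb qcmdg xhrf ttaue rlnu
Hunk 3: at line 6 remove [uqxzc] add [pqbkj,cao,aouzz] -> 14 lines: ztm vxler ctqc ayra ioh zocf pqbkj cao aouzz czpxb qcmdg xhrf ttaue rlnu
Hunk 4: at line 4 remove [zocf,pqbkj,cao] add [akbet,tnqtw] -> 13 lines: ztm vxler ctqc ayra ioh akbet tnqtw aouzz czpxb qcmdg xhrf ttaue rlnu
Hunk 5: at line 7 remove [aouzz,czpxb] add [khjao,fdt] -> 13 lines: ztm vxler ctqc ayra ioh akbet tnqtw khjao fdt qcmdg xhrf ttaue rlnu
Hunk 6: at line 7 remove [fdt] add [vfgx,zyt] -> 14 lines: ztm vxler ctqc ayra ioh akbet tnqtw khjao vfgx zyt qcmdg xhrf ttaue rlnu
Hunk 7: at line 1 remove [ctqc] add [tgf,qqdv,muo] -> 16 lines: ztm vxler tgf qqdv muo ayra ioh akbet tnqtw khjao vfgx zyt qcmdg xhrf ttaue rlnu
Final line 9: tnqtw

Answer: tnqtw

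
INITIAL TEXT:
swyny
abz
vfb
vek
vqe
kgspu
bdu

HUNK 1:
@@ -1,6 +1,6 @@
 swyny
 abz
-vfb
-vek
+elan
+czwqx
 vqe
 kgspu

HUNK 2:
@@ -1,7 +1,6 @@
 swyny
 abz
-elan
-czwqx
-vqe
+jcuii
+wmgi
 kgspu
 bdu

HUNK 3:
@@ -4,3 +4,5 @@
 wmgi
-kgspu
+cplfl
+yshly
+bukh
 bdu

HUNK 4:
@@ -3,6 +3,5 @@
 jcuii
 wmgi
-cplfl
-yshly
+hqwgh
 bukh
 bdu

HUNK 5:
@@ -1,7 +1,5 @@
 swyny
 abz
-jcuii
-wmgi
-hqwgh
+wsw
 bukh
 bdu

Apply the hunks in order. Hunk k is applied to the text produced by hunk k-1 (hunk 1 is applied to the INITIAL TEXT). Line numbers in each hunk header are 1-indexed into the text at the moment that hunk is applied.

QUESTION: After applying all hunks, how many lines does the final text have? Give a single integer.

Hunk 1: at line 1 remove [vfb,vek] add [elan,czwqx] -> 7 lines: swyny abz elan czwqx vqe kgspu bdu
Hunk 2: at line 1 remove [elan,czwqx,vqe] add [jcuii,wmgi] -> 6 lines: swyny abz jcuii wmgi kgspu bdu
Hunk 3: at line 4 remove [kgspu] add [cplfl,yshly,bukh] -> 8 lines: swyny abz jcuii wmgi cplfl yshly bukh bdu
Hunk 4: at line 3 remove [cplfl,yshly] add [hqwgh] -> 7 lines: swyny abz jcuii wmgi hqwgh bukh bdu
Hunk 5: at line 1 remove [jcuii,wmgi,hqwgh] add [wsw] -> 5 lines: swyny abz wsw bukh bdu
Final line count: 5

Answer: 5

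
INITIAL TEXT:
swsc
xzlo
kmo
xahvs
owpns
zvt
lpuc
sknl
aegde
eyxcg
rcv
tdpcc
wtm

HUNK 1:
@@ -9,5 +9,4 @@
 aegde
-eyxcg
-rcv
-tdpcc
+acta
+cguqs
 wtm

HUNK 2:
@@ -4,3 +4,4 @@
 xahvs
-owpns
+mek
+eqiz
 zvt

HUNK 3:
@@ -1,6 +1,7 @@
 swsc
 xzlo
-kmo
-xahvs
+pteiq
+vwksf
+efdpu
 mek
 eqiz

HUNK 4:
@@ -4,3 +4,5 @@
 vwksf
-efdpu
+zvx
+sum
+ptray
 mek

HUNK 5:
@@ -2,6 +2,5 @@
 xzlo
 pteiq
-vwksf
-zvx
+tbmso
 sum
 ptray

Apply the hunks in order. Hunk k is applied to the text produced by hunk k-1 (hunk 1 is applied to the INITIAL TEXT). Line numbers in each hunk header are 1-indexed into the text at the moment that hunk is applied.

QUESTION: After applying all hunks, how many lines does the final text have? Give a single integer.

Answer: 15

Derivation:
Hunk 1: at line 9 remove [eyxcg,rcv,tdpcc] add [acta,cguqs] -> 12 lines: swsc xzlo kmo xahvs owpns zvt lpuc sknl aegde acta cguqs wtm
Hunk 2: at line 4 remove [owpns] add [mek,eqiz] -> 13 lines: swsc xzlo kmo xahvs mek eqiz zvt lpuc sknl aegde acta cguqs wtm
Hunk 3: at line 1 remove [kmo,xahvs] add [pteiq,vwksf,efdpu] -> 14 lines: swsc xzlo pteiq vwksf efdpu mek eqiz zvt lpuc sknl aegde acta cguqs wtm
Hunk 4: at line 4 remove [efdpu] add [zvx,sum,ptray] -> 16 lines: swsc xzlo pteiq vwksf zvx sum ptray mek eqiz zvt lpuc sknl aegde acta cguqs wtm
Hunk 5: at line 2 remove [vwksf,zvx] add [tbmso] -> 15 lines: swsc xzlo pteiq tbmso sum ptray mek eqiz zvt lpuc sknl aegde acta cguqs wtm
Final line count: 15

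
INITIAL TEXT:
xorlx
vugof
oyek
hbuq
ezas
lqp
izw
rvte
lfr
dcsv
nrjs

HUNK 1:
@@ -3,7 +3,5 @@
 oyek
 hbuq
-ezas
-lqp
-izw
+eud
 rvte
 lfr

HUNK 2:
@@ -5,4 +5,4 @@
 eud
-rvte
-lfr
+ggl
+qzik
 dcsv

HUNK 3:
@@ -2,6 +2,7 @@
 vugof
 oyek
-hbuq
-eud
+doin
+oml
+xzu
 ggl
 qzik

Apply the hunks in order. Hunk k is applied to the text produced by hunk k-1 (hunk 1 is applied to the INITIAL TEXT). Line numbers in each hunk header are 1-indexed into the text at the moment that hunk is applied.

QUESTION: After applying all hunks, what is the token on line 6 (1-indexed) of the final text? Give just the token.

Hunk 1: at line 3 remove [ezas,lqp,izw] add [eud] -> 9 lines: xorlx vugof oyek hbuq eud rvte lfr dcsv nrjs
Hunk 2: at line 5 remove [rvte,lfr] add [ggl,qzik] -> 9 lines: xorlx vugof oyek hbuq eud ggl qzik dcsv nrjs
Hunk 3: at line 2 remove [hbuq,eud] add [doin,oml,xzu] -> 10 lines: xorlx vugof oyek doin oml xzu ggl qzik dcsv nrjs
Final line 6: xzu

Answer: xzu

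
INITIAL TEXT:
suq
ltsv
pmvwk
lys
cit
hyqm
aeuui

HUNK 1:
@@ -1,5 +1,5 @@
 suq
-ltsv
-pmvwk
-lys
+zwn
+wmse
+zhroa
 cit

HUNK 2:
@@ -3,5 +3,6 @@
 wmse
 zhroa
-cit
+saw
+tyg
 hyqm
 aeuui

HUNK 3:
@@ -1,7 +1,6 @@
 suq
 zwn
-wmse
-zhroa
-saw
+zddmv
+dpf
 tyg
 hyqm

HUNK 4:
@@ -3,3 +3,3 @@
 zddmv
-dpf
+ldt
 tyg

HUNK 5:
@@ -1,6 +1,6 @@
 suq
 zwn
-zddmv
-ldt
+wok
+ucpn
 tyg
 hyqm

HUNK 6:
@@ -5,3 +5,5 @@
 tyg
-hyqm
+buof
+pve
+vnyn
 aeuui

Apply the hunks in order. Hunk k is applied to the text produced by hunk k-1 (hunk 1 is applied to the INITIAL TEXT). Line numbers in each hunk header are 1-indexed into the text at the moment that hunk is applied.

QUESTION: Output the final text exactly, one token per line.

Answer: suq
zwn
wok
ucpn
tyg
buof
pve
vnyn
aeuui

Derivation:
Hunk 1: at line 1 remove [ltsv,pmvwk,lys] add [zwn,wmse,zhroa] -> 7 lines: suq zwn wmse zhroa cit hyqm aeuui
Hunk 2: at line 3 remove [cit] add [saw,tyg] -> 8 lines: suq zwn wmse zhroa saw tyg hyqm aeuui
Hunk 3: at line 1 remove [wmse,zhroa,saw] add [zddmv,dpf] -> 7 lines: suq zwn zddmv dpf tyg hyqm aeuui
Hunk 4: at line 3 remove [dpf] add [ldt] -> 7 lines: suq zwn zddmv ldt tyg hyqm aeuui
Hunk 5: at line 1 remove [zddmv,ldt] add [wok,ucpn] -> 7 lines: suq zwn wok ucpn tyg hyqm aeuui
Hunk 6: at line 5 remove [hyqm] add [buof,pve,vnyn] -> 9 lines: suq zwn wok ucpn tyg buof pve vnyn aeuui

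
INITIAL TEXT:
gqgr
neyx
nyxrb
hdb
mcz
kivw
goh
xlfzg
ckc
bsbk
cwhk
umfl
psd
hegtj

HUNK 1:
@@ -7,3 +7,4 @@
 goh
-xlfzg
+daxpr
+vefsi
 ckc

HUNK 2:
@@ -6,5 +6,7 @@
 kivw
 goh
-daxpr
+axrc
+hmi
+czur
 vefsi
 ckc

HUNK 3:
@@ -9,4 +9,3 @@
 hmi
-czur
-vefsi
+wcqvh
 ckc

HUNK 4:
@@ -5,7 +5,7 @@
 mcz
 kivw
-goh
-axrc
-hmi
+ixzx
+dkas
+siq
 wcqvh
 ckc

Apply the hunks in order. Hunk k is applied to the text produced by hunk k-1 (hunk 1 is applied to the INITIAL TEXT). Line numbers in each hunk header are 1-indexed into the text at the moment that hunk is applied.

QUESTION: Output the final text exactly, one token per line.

Answer: gqgr
neyx
nyxrb
hdb
mcz
kivw
ixzx
dkas
siq
wcqvh
ckc
bsbk
cwhk
umfl
psd
hegtj

Derivation:
Hunk 1: at line 7 remove [xlfzg] add [daxpr,vefsi] -> 15 lines: gqgr neyx nyxrb hdb mcz kivw goh daxpr vefsi ckc bsbk cwhk umfl psd hegtj
Hunk 2: at line 6 remove [daxpr] add [axrc,hmi,czur] -> 17 lines: gqgr neyx nyxrb hdb mcz kivw goh axrc hmi czur vefsi ckc bsbk cwhk umfl psd hegtj
Hunk 3: at line 9 remove [czur,vefsi] add [wcqvh] -> 16 lines: gqgr neyx nyxrb hdb mcz kivw goh axrc hmi wcqvh ckc bsbk cwhk umfl psd hegtj
Hunk 4: at line 5 remove [goh,axrc,hmi] add [ixzx,dkas,siq] -> 16 lines: gqgr neyx nyxrb hdb mcz kivw ixzx dkas siq wcqvh ckc bsbk cwhk umfl psd hegtj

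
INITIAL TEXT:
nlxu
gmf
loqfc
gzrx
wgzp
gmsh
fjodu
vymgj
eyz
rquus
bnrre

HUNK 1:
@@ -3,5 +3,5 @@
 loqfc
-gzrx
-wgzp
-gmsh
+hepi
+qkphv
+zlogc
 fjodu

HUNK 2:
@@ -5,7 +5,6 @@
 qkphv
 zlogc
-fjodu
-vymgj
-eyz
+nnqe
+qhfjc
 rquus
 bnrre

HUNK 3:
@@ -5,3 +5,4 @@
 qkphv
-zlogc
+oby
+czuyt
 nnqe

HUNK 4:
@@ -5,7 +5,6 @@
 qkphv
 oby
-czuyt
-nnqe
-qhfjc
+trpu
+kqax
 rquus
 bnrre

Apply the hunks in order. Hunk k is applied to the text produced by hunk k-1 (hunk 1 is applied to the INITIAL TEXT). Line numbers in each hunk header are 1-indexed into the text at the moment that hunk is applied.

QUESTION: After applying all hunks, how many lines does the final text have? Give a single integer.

Answer: 10

Derivation:
Hunk 1: at line 3 remove [gzrx,wgzp,gmsh] add [hepi,qkphv,zlogc] -> 11 lines: nlxu gmf loqfc hepi qkphv zlogc fjodu vymgj eyz rquus bnrre
Hunk 2: at line 5 remove [fjodu,vymgj,eyz] add [nnqe,qhfjc] -> 10 lines: nlxu gmf loqfc hepi qkphv zlogc nnqe qhfjc rquus bnrre
Hunk 3: at line 5 remove [zlogc] add [oby,czuyt] -> 11 lines: nlxu gmf loqfc hepi qkphv oby czuyt nnqe qhfjc rquus bnrre
Hunk 4: at line 5 remove [czuyt,nnqe,qhfjc] add [trpu,kqax] -> 10 lines: nlxu gmf loqfc hepi qkphv oby trpu kqax rquus bnrre
Final line count: 10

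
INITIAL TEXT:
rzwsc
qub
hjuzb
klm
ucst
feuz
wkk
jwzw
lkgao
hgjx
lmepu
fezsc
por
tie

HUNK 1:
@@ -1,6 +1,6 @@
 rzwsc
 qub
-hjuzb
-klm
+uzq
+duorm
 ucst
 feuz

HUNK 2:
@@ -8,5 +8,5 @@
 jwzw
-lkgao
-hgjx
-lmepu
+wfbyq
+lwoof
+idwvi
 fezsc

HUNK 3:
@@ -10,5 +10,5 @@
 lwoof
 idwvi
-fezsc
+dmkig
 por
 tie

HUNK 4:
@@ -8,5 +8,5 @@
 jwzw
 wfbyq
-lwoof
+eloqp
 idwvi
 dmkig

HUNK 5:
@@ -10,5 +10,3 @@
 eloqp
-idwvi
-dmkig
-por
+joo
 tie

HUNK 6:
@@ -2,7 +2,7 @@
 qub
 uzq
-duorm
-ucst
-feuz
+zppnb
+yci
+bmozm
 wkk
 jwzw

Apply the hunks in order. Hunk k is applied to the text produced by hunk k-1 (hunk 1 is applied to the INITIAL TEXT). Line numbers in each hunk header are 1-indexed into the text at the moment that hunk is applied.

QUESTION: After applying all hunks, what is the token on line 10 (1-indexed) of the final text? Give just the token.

Hunk 1: at line 1 remove [hjuzb,klm] add [uzq,duorm] -> 14 lines: rzwsc qub uzq duorm ucst feuz wkk jwzw lkgao hgjx lmepu fezsc por tie
Hunk 2: at line 8 remove [lkgao,hgjx,lmepu] add [wfbyq,lwoof,idwvi] -> 14 lines: rzwsc qub uzq duorm ucst feuz wkk jwzw wfbyq lwoof idwvi fezsc por tie
Hunk 3: at line 10 remove [fezsc] add [dmkig] -> 14 lines: rzwsc qub uzq duorm ucst feuz wkk jwzw wfbyq lwoof idwvi dmkig por tie
Hunk 4: at line 8 remove [lwoof] add [eloqp] -> 14 lines: rzwsc qub uzq duorm ucst feuz wkk jwzw wfbyq eloqp idwvi dmkig por tie
Hunk 5: at line 10 remove [idwvi,dmkig,por] add [joo] -> 12 lines: rzwsc qub uzq duorm ucst feuz wkk jwzw wfbyq eloqp joo tie
Hunk 6: at line 2 remove [duorm,ucst,feuz] add [zppnb,yci,bmozm] -> 12 lines: rzwsc qub uzq zppnb yci bmozm wkk jwzw wfbyq eloqp joo tie
Final line 10: eloqp

Answer: eloqp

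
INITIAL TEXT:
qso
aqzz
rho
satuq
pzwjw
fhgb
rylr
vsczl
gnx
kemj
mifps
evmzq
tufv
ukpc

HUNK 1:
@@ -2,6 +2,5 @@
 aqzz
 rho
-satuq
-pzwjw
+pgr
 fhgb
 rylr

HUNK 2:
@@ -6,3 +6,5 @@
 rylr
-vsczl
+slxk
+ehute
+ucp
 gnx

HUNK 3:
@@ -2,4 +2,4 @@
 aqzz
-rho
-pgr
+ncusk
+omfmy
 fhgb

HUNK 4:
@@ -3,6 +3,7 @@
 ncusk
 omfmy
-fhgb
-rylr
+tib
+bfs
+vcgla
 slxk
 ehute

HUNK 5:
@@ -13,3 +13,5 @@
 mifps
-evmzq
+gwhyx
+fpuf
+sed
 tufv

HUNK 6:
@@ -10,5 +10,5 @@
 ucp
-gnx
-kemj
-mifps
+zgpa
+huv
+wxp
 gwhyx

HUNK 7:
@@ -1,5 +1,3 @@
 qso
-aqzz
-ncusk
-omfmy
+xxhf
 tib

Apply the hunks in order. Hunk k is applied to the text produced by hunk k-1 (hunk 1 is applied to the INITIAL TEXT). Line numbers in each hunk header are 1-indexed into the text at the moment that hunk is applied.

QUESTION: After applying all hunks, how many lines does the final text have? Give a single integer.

Answer: 16

Derivation:
Hunk 1: at line 2 remove [satuq,pzwjw] add [pgr] -> 13 lines: qso aqzz rho pgr fhgb rylr vsczl gnx kemj mifps evmzq tufv ukpc
Hunk 2: at line 6 remove [vsczl] add [slxk,ehute,ucp] -> 15 lines: qso aqzz rho pgr fhgb rylr slxk ehute ucp gnx kemj mifps evmzq tufv ukpc
Hunk 3: at line 2 remove [rho,pgr] add [ncusk,omfmy] -> 15 lines: qso aqzz ncusk omfmy fhgb rylr slxk ehute ucp gnx kemj mifps evmzq tufv ukpc
Hunk 4: at line 3 remove [fhgb,rylr] add [tib,bfs,vcgla] -> 16 lines: qso aqzz ncusk omfmy tib bfs vcgla slxk ehute ucp gnx kemj mifps evmzq tufv ukpc
Hunk 5: at line 13 remove [evmzq] add [gwhyx,fpuf,sed] -> 18 lines: qso aqzz ncusk omfmy tib bfs vcgla slxk ehute ucp gnx kemj mifps gwhyx fpuf sed tufv ukpc
Hunk 6: at line 10 remove [gnx,kemj,mifps] add [zgpa,huv,wxp] -> 18 lines: qso aqzz ncusk omfmy tib bfs vcgla slxk ehute ucp zgpa huv wxp gwhyx fpuf sed tufv ukpc
Hunk 7: at line 1 remove [aqzz,ncusk,omfmy] add [xxhf] -> 16 lines: qso xxhf tib bfs vcgla slxk ehute ucp zgpa huv wxp gwhyx fpuf sed tufv ukpc
Final line count: 16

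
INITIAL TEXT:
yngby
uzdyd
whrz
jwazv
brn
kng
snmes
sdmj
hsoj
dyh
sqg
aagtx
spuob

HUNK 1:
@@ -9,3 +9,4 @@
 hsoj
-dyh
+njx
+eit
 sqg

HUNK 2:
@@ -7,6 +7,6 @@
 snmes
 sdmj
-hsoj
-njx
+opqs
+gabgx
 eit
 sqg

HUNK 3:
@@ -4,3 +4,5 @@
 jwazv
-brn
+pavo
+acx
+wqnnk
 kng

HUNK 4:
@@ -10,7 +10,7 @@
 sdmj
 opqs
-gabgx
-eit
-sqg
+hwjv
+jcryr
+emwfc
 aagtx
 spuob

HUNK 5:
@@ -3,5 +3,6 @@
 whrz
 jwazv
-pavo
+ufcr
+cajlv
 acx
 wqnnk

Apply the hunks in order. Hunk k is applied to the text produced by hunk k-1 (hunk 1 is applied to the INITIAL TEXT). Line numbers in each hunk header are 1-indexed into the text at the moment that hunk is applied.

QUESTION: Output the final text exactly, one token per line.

Hunk 1: at line 9 remove [dyh] add [njx,eit] -> 14 lines: yngby uzdyd whrz jwazv brn kng snmes sdmj hsoj njx eit sqg aagtx spuob
Hunk 2: at line 7 remove [hsoj,njx] add [opqs,gabgx] -> 14 lines: yngby uzdyd whrz jwazv brn kng snmes sdmj opqs gabgx eit sqg aagtx spuob
Hunk 3: at line 4 remove [brn] add [pavo,acx,wqnnk] -> 16 lines: yngby uzdyd whrz jwazv pavo acx wqnnk kng snmes sdmj opqs gabgx eit sqg aagtx spuob
Hunk 4: at line 10 remove [gabgx,eit,sqg] add [hwjv,jcryr,emwfc] -> 16 lines: yngby uzdyd whrz jwazv pavo acx wqnnk kng snmes sdmj opqs hwjv jcryr emwfc aagtx spuob
Hunk 5: at line 3 remove [pavo] add [ufcr,cajlv] -> 17 lines: yngby uzdyd whrz jwazv ufcr cajlv acx wqnnk kng snmes sdmj opqs hwjv jcryr emwfc aagtx spuob

Answer: yngby
uzdyd
whrz
jwazv
ufcr
cajlv
acx
wqnnk
kng
snmes
sdmj
opqs
hwjv
jcryr
emwfc
aagtx
spuob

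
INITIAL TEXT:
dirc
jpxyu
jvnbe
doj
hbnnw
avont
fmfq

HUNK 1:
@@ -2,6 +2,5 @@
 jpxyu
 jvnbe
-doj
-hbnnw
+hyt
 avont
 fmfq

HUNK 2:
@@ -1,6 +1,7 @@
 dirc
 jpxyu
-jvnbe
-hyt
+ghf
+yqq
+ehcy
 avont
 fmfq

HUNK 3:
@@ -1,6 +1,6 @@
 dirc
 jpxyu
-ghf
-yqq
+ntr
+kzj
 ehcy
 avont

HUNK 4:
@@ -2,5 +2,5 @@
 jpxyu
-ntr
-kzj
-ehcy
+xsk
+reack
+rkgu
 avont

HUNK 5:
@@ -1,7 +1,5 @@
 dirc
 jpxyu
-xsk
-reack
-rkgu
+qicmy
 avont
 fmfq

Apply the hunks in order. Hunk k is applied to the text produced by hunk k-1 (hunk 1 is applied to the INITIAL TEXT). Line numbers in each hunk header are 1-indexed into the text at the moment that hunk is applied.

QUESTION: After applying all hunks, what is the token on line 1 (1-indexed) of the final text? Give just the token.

Answer: dirc

Derivation:
Hunk 1: at line 2 remove [doj,hbnnw] add [hyt] -> 6 lines: dirc jpxyu jvnbe hyt avont fmfq
Hunk 2: at line 1 remove [jvnbe,hyt] add [ghf,yqq,ehcy] -> 7 lines: dirc jpxyu ghf yqq ehcy avont fmfq
Hunk 3: at line 1 remove [ghf,yqq] add [ntr,kzj] -> 7 lines: dirc jpxyu ntr kzj ehcy avont fmfq
Hunk 4: at line 2 remove [ntr,kzj,ehcy] add [xsk,reack,rkgu] -> 7 lines: dirc jpxyu xsk reack rkgu avont fmfq
Hunk 5: at line 1 remove [xsk,reack,rkgu] add [qicmy] -> 5 lines: dirc jpxyu qicmy avont fmfq
Final line 1: dirc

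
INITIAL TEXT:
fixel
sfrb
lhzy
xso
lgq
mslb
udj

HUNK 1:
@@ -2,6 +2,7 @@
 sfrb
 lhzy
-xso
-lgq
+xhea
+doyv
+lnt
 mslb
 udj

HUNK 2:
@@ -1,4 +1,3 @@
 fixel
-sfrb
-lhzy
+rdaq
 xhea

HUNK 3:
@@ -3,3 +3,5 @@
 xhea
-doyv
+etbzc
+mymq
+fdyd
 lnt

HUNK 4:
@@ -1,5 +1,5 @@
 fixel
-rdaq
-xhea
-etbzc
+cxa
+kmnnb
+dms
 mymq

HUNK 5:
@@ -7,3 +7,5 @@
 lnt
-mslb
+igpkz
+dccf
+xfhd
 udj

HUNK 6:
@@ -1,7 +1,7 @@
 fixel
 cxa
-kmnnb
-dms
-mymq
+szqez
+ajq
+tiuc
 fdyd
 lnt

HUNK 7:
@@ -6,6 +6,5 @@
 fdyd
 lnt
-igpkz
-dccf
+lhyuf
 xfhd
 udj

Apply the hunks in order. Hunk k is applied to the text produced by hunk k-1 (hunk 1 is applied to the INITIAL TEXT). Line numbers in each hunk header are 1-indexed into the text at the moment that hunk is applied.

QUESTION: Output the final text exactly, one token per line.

Answer: fixel
cxa
szqez
ajq
tiuc
fdyd
lnt
lhyuf
xfhd
udj

Derivation:
Hunk 1: at line 2 remove [xso,lgq] add [xhea,doyv,lnt] -> 8 lines: fixel sfrb lhzy xhea doyv lnt mslb udj
Hunk 2: at line 1 remove [sfrb,lhzy] add [rdaq] -> 7 lines: fixel rdaq xhea doyv lnt mslb udj
Hunk 3: at line 3 remove [doyv] add [etbzc,mymq,fdyd] -> 9 lines: fixel rdaq xhea etbzc mymq fdyd lnt mslb udj
Hunk 4: at line 1 remove [rdaq,xhea,etbzc] add [cxa,kmnnb,dms] -> 9 lines: fixel cxa kmnnb dms mymq fdyd lnt mslb udj
Hunk 5: at line 7 remove [mslb] add [igpkz,dccf,xfhd] -> 11 lines: fixel cxa kmnnb dms mymq fdyd lnt igpkz dccf xfhd udj
Hunk 6: at line 1 remove [kmnnb,dms,mymq] add [szqez,ajq,tiuc] -> 11 lines: fixel cxa szqez ajq tiuc fdyd lnt igpkz dccf xfhd udj
Hunk 7: at line 6 remove [igpkz,dccf] add [lhyuf] -> 10 lines: fixel cxa szqez ajq tiuc fdyd lnt lhyuf xfhd udj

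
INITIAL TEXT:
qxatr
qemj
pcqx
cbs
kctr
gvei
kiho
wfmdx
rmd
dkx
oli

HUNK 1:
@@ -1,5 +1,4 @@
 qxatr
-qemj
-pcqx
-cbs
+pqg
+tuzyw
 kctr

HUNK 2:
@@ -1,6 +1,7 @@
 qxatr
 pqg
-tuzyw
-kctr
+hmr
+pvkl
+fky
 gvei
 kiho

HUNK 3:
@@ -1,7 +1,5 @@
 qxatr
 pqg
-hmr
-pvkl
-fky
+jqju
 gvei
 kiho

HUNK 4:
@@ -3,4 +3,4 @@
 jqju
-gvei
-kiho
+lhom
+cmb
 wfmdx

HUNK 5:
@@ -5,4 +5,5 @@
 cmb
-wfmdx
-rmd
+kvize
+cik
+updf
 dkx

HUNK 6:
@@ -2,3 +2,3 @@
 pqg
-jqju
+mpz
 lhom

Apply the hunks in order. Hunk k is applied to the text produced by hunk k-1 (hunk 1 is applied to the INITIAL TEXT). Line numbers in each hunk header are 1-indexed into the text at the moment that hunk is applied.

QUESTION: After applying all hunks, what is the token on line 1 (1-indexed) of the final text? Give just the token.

Answer: qxatr

Derivation:
Hunk 1: at line 1 remove [qemj,pcqx,cbs] add [pqg,tuzyw] -> 10 lines: qxatr pqg tuzyw kctr gvei kiho wfmdx rmd dkx oli
Hunk 2: at line 1 remove [tuzyw,kctr] add [hmr,pvkl,fky] -> 11 lines: qxatr pqg hmr pvkl fky gvei kiho wfmdx rmd dkx oli
Hunk 3: at line 1 remove [hmr,pvkl,fky] add [jqju] -> 9 lines: qxatr pqg jqju gvei kiho wfmdx rmd dkx oli
Hunk 4: at line 3 remove [gvei,kiho] add [lhom,cmb] -> 9 lines: qxatr pqg jqju lhom cmb wfmdx rmd dkx oli
Hunk 5: at line 5 remove [wfmdx,rmd] add [kvize,cik,updf] -> 10 lines: qxatr pqg jqju lhom cmb kvize cik updf dkx oli
Hunk 6: at line 2 remove [jqju] add [mpz] -> 10 lines: qxatr pqg mpz lhom cmb kvize cik updf dkx oli
Final line 1: qxatr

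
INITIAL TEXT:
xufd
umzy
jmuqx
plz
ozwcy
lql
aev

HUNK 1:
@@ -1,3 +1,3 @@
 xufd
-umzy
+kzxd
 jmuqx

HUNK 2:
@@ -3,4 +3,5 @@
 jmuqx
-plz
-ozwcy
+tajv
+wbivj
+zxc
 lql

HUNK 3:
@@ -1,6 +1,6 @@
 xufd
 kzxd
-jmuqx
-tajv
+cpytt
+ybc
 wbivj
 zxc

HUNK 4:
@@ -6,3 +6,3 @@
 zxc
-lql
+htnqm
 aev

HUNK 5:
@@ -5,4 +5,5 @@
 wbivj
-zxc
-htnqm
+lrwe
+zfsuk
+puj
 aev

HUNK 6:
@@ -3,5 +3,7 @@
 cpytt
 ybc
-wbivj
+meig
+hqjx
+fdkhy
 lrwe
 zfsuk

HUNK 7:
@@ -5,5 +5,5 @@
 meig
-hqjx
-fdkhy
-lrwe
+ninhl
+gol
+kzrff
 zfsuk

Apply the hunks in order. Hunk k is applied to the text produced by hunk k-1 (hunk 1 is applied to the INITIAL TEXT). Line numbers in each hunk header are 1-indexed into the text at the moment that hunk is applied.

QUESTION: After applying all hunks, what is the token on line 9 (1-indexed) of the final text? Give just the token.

Answer: zfsuk

Derivation:
Hunk 1: at line 1 remove [umzy] add [kzxd] -> 7 lines: xufd kzxd jmuqx plz ozwcy lql aev
Hunk 2: at line 3 remove [plz,ozwcy] add [tajv,wbivj,zxc] -> 8 lines: xufd kzxd jmuqx tajv wbivj zxc lql aev
Hunk 3: at line 1 remove [jmuqx,tajv] add [cpytt,ybc] -> 8 lines: xufd kzxd cpytt ybc wbivj zxc lql aev
Hunk 4: at line 6 remove [lql] add [htnqm] -> 8 lines: xufd kzxd cpytt ybc wbivj zxc htnqm aev
Hunk 5: at line 5 remove [zxc,htnqm] add [lrwe,zfsuk,puj] -> 9 lines: xufd kzxd cpytt ybc wbivj lrwe zfsuk puj aev
Hunk 6: at line 3 remove [wbivj] add [meig,hqjx,fdkhy] -> 11 lines: xufd kzxd cpytt ybc meig hqjx fdkhy lrwe zfsuk puj aev
Hunk 7: at line 5 remove [hqjx,fdkhy,lrwe] add [ninhl,gol,kzrff] -> 11 lines: xufd kzxd cpytt ybc meig ninhl gol kzrff zfsuk puj aev
Final line 9: zfsuk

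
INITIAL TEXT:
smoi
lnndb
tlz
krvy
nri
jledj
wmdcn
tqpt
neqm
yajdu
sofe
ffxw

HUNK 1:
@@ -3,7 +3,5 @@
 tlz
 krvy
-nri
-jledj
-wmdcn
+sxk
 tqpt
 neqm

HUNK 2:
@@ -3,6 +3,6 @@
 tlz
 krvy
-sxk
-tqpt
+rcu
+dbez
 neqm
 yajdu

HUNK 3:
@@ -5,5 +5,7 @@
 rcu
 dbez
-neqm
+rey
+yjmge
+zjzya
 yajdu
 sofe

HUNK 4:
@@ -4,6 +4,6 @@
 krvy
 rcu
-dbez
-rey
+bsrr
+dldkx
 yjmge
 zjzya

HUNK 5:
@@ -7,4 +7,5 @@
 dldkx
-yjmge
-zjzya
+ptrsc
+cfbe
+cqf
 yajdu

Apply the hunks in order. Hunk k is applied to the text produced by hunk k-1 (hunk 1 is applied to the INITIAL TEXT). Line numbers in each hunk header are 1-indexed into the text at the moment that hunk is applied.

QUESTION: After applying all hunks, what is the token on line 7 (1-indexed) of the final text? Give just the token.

Hunk 1: at line 3 remove [nri,jledj,wmdcn] add [sxk] -> 10 lines: smoi lnndb tlz krvy sxk tqpt neqm yajdu sofe ffxw
Hunk 2: at line 3 remove [sxk,tqpt] add [rcu,dbez] -> 10 lines: smoi lnndb tlz krvy rcu dbez neqm yajdu sofe ffxw
Hunk 3: at line 5 remove [neqm] add [rey,yjmge,zjzya] -> 12 lines: smoi lnndb tlz krvy rcu dbez rey yjmge zjzya yajdu sofe ffxw
Hunk 4: at line 4 remove [dbez,rey] add [bsrr,dldkx] -> 12 lines: smoi lnndb tlz krvy rcu bsrr dldkx yjmge zjzya yajdu sofe ffxw
Hunk 5: at line 7 remove [yjmge,zjzya] add [ptrsc,cfbe,cqf] -> 13 lines: smoi lnndb tlz krvy rcu bsrr dldkx ptrsc cfbe cqf yajdu sofe ffxw
Final line 7: dldkx

Answer: dldkx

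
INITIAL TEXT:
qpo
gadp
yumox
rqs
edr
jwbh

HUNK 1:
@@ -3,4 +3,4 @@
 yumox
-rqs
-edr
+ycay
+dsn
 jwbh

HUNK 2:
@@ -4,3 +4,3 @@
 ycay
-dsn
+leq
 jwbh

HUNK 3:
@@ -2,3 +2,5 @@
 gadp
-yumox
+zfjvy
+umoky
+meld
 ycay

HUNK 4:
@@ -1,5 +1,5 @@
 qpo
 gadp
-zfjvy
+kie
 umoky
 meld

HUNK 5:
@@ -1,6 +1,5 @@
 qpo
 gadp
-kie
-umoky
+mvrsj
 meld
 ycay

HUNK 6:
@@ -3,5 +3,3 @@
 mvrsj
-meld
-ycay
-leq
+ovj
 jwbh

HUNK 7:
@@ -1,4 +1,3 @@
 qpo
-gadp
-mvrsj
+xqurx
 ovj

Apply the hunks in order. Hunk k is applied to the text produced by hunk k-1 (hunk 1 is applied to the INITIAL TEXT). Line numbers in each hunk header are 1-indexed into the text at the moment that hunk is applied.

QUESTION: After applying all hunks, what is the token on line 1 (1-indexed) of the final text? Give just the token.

Answer: qpo

Derivation:
Hunk 1: at line 3 remove [rqs,edr] add [ycay,dsn] -> 6 lines: qpo gadp yumox ycay dsn jwbh
Hunk 2: at line 4 remove [dsn] add [leq] -> 6 lines: qpo gadp yumox ycay leq jwbh
Hunk 3: at line 2 remove [yumox] add [zfjvy,umoky,meld] -> 8 lines: qpo gadp zfjvy umoky meld ycay leq jwbh
Hunk 4: at line 1 remove [zfjvy] add [kie] -> 8 lines: qpo gadp kie umoky meld ycay leq jwbh
Hunk 5: at line 1 remove [kie,umoky] add [mvrsj] -> 7 lines: qpo gadp mvrsj meld ycay leq jwbh
Hunk 6: at line 3 remove [meld,ycay,leq] add [ovj] -> 5 lines: qpo gadp mvrsj ovj jwbh
Hunk 7: at line 1 remove [gadp,mvrsj] add [xqurx] -> 4 lines: qpo xqurx ovj jwbh
Final line 1: qpo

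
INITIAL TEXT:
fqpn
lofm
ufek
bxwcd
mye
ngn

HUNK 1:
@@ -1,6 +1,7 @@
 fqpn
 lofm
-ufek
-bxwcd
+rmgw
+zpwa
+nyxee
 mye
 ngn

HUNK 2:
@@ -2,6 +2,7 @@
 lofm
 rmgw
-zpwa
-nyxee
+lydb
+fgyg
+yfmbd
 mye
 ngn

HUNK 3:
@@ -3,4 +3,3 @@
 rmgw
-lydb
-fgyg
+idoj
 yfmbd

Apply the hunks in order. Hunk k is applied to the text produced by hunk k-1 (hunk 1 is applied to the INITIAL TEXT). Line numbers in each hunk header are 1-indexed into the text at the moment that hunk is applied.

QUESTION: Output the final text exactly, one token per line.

Answer: fqpn
lofm
rmgw
idoj
yfmbd
mye
ngn

Derivation:
Hunk 1: at line 1 remove [ufek,bxwcd] add [rmgw,zpwa,nyxee] -> 7 lines: fqpn lofm rmgw zpwa nyxee mye ngn
Hunk 2: at line 2 remove [zpwa,nyxee] add [lydb,fgyg,yfmbd] -> 8 lines: fqpn lofm rmgw lydb fgyg yfmbd mye ngn
Hunk 3: at line 3 remove [lydb,fgyg] add [idoj] -> 7 lines: fqpn lofm rmgw idoj yfmbd mye ngn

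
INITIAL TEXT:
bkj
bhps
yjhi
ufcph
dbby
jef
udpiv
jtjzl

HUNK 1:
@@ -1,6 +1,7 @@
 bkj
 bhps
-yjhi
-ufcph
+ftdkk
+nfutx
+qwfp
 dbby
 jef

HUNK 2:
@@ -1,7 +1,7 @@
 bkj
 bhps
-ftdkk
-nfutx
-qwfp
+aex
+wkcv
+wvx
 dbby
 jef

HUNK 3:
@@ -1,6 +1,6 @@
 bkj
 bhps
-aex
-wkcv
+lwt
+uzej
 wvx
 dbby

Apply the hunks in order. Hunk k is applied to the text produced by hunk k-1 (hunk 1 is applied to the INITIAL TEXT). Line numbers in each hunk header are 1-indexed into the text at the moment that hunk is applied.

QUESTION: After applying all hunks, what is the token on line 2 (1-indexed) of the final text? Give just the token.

Answer: bhps

Derivation:
Hunk 1: at line 1 remove [yjhi,ufcph] add [ftdkk,nfutx,qwfp] -> 9 lines: bkj bhps ftdkk nfutx qwfp dbby jef udpiv jtjzl
Hunk 2: at line 1 remove [ftdkk,nfutx,qwfp] add [aex,wkcv,wvx] -> 9 lines: bkj bhps aex wkcv wvx dbby jef udpiv jtjzl
Hunk 3: at line 1 remove [aex,wkcv] add [lwt,uzej] -> 9 lines: bkj bhps lwt uzej wvx dbby jef udpiv jtjzl
Final line 2: bhps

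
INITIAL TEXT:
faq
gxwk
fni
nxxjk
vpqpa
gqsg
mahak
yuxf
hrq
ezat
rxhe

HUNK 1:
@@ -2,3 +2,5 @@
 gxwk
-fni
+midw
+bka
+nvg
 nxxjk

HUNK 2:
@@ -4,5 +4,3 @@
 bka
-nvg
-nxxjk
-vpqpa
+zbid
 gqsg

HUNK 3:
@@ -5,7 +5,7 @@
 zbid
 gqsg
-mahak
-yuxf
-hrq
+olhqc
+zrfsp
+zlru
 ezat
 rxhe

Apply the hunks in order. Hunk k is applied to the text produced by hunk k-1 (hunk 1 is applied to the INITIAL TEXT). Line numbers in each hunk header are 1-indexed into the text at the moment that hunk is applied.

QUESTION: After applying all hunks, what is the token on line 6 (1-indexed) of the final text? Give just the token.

Answer: gqsg

Derivation:
Hunk 1: at line 2 remove [fni] add [midw,bka,nvg] -> 13 lines: faq gxwk midw bka nvg nxxjk vpqpa gqsg mahak yuxf hrq ezat rxhe
Hunk 2: at line 4 remove [nvg,nxxjk,vpqpa] add [zbid] -> 11 lines: faq gxwk midw bka zbid gqsg mahak yuxf hrq ezat rxhe
Hunk 3: at line 5 remove [mahak,yuxf,hrq] add [olhqc,zrfsp,zlru] -> 11 lines: faq gxwk midw bka zbid gqsg olhqc zrfsp zlru ezat rxhe
Final line 6: gqsg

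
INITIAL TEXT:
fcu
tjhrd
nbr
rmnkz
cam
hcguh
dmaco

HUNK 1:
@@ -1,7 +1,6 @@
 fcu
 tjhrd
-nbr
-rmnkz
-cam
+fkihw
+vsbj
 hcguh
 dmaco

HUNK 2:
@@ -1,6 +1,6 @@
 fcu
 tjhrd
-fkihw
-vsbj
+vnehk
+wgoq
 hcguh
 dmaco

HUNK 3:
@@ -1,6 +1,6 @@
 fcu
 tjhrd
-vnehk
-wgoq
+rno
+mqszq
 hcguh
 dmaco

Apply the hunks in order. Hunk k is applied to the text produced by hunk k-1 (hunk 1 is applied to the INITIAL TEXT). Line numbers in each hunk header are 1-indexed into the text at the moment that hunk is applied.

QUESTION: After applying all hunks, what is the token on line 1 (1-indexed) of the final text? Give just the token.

Hunk 1: at line 1 remove [nbr,rmnkz,cam] add [fkihw,vsbj] -> 6 lines: fcu tjhrd fkihw vsbj hcguh dmaco
Hunk 2: at line 1 remove [fkihw,vsbj] add [vnehk,wgoq] -> 6 lines: fcu tjhrd vnehk wgoq hcguh dmaco
Hunk 3: at line 1 remove [vnehk,wgoq] add [rno,mqszq] -> 6 lines: fcu tjhrd rno mqszq hcguh dmaco
Final line 1: fcu

Answer: fcu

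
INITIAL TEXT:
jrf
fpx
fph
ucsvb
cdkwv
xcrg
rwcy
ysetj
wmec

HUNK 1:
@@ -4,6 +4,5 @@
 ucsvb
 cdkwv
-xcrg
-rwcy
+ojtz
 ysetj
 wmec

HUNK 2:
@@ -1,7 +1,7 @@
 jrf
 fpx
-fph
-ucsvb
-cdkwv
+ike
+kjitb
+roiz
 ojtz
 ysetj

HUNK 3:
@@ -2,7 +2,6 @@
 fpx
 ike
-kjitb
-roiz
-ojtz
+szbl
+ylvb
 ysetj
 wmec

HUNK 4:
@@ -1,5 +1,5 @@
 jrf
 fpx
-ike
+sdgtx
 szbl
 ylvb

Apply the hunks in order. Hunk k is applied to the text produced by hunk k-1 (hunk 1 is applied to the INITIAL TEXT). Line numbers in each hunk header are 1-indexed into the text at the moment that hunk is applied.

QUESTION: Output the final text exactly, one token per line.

Hunk 1: at line 4 remove [xcrg,rwcy] add [ojtz] -> 8 lines: jrf fpx fph ucsvb cdkwv ojtz ysetj wmec
Hunk 2: at line 1 remove [fph,ucsvb,cdkwv] add [ike,kjitb,roiz] -> 8 lines: jrf fpx ike kjitb roiz ojtz ysetj wmec
Hunk 3: at line 2 remove [kjitb,roiz,ojtz] add [szbl,ylvb] -> 7 lines: jrf fpx ike szbl ylvb ysetj wmec
Hunk 4: at line 1 remove [ike] add [sdgtx] -> 7 lines: jrf fpx sdgtx szbl ylvb ysetj wmec

Answer: jrf
fpx
sdgtx
szbl
ylvb
ysetj
wmec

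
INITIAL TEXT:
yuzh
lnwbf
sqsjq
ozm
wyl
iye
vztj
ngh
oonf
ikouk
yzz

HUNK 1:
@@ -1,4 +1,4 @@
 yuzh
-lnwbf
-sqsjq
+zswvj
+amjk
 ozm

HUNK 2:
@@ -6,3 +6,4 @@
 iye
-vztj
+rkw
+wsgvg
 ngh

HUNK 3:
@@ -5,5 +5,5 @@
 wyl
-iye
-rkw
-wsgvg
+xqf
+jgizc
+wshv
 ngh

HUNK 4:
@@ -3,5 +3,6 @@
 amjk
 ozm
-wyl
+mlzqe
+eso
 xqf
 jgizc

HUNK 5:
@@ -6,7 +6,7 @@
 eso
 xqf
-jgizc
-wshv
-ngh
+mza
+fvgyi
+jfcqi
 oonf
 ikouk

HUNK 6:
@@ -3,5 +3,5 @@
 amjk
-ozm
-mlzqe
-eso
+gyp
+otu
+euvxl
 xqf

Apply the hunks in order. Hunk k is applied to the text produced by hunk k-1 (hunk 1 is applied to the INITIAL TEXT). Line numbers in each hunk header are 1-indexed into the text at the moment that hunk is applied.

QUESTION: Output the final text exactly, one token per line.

Hunk 1: at line 1 remove [lnwbf,sqsjq] add [zswvj,amjk] -> 11 lines: yuzh zswvj amjk ozm wyl iye vztj ngh oonf ikouk yzz
Hunk 2: at line 6 remove [vztj] add [rkw,wsgvg] -> 12 lines: yuzh zswvj amjk ozm wyl iye rkw wsgvg ngh oonf ikouk yzz
Hunk 3: at line 5 remove [iye,rkw,wsgvg] add [xqf,jgizc,wshv] -> 12 lines: yuzh zswvj amjk ozm wyl xqf jgizc wshv ngh oonf ikouk yzz
Hunk 4: at line 3 remove [wyl] add [mlzqe,eso] -> 13 lines: yuzh zswvj amjk ozm mlzqe eso xqf jgizc wshv ngh oonf ikouk yzz
Hunk 5: at line 6 remove [jgizc,wshv,ngh] add [mza,fvgyi,jfcqi] -> 13 lines: yuzh zswvj amjk ozm mlzqe eso xqf mza fvgyi jfcqi oonf ikouk yzz
Hunk 6: at line 3 remove [ozm,mlzqe,eso] add [gyp,otu,euvxl] -> 13 lines: yuzh zswvj amjk gyp otu euvxl xqf mza fvgyi jfcqi oonf ikouk yzz

Answer: yuzh
zswvj
amjk
gyp
otu
euvxl
xqf
mza
fvgyi
jfcqi
oonf
ikouk
yzz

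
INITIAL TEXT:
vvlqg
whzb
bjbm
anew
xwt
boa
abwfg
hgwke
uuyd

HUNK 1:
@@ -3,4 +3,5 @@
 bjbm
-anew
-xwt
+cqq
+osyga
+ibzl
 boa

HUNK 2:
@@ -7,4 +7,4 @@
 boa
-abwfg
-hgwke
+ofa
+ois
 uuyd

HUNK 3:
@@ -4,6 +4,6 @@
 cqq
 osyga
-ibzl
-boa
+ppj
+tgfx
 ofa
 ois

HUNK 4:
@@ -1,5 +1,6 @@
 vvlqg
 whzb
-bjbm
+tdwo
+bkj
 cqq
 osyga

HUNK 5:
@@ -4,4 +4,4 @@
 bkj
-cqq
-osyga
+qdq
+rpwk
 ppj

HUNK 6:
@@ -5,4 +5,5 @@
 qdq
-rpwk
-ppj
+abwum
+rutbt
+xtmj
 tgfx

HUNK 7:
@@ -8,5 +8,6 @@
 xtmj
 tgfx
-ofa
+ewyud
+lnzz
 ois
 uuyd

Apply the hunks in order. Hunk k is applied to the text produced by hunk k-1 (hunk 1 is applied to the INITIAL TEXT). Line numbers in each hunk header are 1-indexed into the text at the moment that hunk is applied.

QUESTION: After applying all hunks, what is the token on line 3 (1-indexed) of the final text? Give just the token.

Answer: tdwo

Derivation:
Hunk 1: at line 3 remove [anew,xwt] add [cqq,osyga,ibzl] -> 10 lines: vvlqg whzb bjbm cqq osyga ibzl boa abwfg hgwke uuyd
Hunk 2: at line 7 remove [abwfg,hgwke] add [ofa,ois] -> 10 lines: vvlqg whzb bjbm cqq osyga ibzl boa ofa ois uuyd
Hunk 3: at line 4 remove [ibzl,boa] add [ppj,tgfx] -> 10 lines: vvlqg whzb bjbm cqq osyga ppj tgfx ofa ois uuyd
Hunk 4: at line 1 remove [bjbm] add [tdwo,bkj] -> 11 lines: vvlqg whzb tdwo bkj cqq osyga ppj tgfx ofa ois uuyd
Hunk 5: at line 4 remove [cqq,osyga] add [qdq,rpwk] -> 11 lines: vvlqg whzb tdwo bkj qdq rpwk ppj tgfx ofa ois uuyd
Hunk 6: at line 5 remove [rpwk,ppj] add [abwum,rutbt,xtmj] -> 12 lines: vvlqg whzb tdwo bkj qdq abwum rutbt xtmj tgfx ofa ois uuyd
Hunk 7: at line 8 remove [ofa] add [ewyud,lnzz] -> 13 lines: vvlqg whzb tdwo bkj qdq abwum rutbt xtmj tgfx ewyud lnzz ois uuyd
Final line 3: tdwo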